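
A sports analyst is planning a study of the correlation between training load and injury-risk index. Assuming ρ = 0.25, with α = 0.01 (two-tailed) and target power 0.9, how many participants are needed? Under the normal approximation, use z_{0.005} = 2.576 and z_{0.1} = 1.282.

Fisher's z: C = ½·ln((1+r)/(1−r)) = ½·ln(1.6667) = 0.2554.
n = ((z_{α/2} + z_β)/C)² + 3.
(2.576 + 1.282) / 0.2554 = 3.858 / 0.2554 = 15.106.
n = 15.106² + 3 = 228.18 + 3 = 231.2.
Round up.

n = 232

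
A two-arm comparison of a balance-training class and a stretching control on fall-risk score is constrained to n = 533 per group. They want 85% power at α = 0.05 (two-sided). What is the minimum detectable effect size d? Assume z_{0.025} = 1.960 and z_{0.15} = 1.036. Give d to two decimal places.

For two independent groups of n = 533 each: d_min = (z_{α/2} + z_β)·√(2/n).
z-sum = 1.960 + 1.036 = 2.996.
d_min = 2.996 × √(2/533) = 2.996 × 0.0613 = 0.184.

d_min ≈ 0.18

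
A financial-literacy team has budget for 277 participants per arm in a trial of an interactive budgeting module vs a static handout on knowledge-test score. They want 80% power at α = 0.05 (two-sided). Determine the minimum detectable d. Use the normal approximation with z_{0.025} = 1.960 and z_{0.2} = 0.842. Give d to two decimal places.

d_min ≈ 0.24

For two independent groups of n = 277 each: d_min = (z_{α/2} + z_β)·√(2/n).
z-sum = 1.960 + 0.842 = 2.802.
d_min = 2.802 × √(2/277) = 2.802 × 0.0850 = 0.238.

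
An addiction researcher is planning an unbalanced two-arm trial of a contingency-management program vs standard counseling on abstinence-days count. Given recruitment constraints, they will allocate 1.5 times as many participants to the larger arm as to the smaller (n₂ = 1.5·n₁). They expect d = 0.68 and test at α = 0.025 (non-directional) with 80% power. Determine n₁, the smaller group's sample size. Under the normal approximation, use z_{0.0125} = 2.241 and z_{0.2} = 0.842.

n₁ = 35

With allocation ratio k = n₂/n₁ = 1.5, Var(x̄₁−x̄₂) = σ²(1/n₁ + 1/(k·n₁)) = σ²·(k+1)/(k·n₁).
So n₁ = (1 + 1/k)·((z_{α/2} + z_β)/d)² = 1.667 × (3.083/0.68)².
n₁ = 1.667 × 20.56 = 34.3.
Round up: n₁ = 35, giving n₂ = ⌈1.5 × 35⌉ = ⌈52.5⌉ = 53.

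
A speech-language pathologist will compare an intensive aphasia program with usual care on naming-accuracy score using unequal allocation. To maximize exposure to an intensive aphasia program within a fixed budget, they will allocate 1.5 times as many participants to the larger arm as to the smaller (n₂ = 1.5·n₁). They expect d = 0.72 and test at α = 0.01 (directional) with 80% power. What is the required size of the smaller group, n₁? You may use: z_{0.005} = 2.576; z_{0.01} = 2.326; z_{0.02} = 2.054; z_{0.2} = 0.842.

With allocation ratio k = n₂/n₁ = 1.5, Var(x̄₁−x̄₂) = σ²(1/n₁ + 1/(k·n₁)) = σ²·(k+1)/(k·n₁).
So n₁ = (1 + 1/k)·((z_{α} + z_β)/d)² = 1.667 × (3.168/0.72)².
n₁ = 1.667 × 19.36 = 32.3.
Round up: n₁ = 33, giving n₂ = ⌈1.5 × 33⌉ = ⌈49.5⌉ = 50.

n₁ = 33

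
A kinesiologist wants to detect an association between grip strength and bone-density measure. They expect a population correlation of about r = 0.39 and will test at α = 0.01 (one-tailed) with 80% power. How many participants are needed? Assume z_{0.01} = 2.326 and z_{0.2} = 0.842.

Fisher's z: C = ½·ln((1+r)/(1−r)) = ½·ln(2.2787) = 0.4118.
n = ((z_{α} + z_β)/C)² + 3.
(2.326 + 0.842) / 0.4118 = 3.168 / 0.4118 = 7.693.
n = 7.693² + 3 = 59.18 + 3 = 62.2.
Round up.

n = 63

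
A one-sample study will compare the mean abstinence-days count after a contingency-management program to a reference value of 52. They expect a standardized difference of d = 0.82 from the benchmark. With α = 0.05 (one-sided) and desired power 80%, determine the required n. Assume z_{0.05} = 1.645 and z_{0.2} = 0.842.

For a one-sample test: n = ((z_{α} + z_β) / d)².
z_{α} + z_β = 1.645 + 0.842 = 2.487.
n = (2.487 / 0.82)² = 3.033² = 9.20.
Round up.

n = 10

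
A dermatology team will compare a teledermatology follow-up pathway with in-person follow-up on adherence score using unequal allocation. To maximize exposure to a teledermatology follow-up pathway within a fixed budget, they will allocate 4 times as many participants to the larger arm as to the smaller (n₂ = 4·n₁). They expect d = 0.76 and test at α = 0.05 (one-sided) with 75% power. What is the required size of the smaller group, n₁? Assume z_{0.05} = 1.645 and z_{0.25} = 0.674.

n₁ = 12

With allocation ratio k = n₂/n₁ = 4, Var(x̄₁−x̄₂) = σ²(1/n₁ + 1/(k·n₁)) = σ²·(k+1)/(k·n₁).
So n₁ = (1 + 1/k)·((z_{α} + z_β)/d)² = 1.250 × (2.319/0.76)².
n₁ = 1.250 × 9.31 = 11.6.
Round up: n₁ = 12, giving n₂ = 4 × 12 = 48.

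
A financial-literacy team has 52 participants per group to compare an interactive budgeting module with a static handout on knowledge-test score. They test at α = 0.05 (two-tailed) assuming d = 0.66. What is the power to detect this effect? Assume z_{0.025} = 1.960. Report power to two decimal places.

For two equal groups, power = Φ(d·√(n/2) − z_{α/2}).
d·√(n/2) = 0.66 × √(52/2) = 0.66 × 5.099 = 3.365.
z_β = 3.365 − 1.960 = 1.405.
Power = Φ(1.405) = 0.920.

power ≈ 0.92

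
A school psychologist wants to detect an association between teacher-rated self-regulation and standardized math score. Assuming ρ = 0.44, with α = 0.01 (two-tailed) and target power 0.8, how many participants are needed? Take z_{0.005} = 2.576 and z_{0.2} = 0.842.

Fisher's z: C = ½·ln((1+r)/(1−r)) = ½·ln(2.5714) = 0.4722.
n = ((z_{α/2} + z_β)/C)² + 3.
(2.576 + 0.842) / 0.4722 = 3.418 / 0.4722 = 7.238.
n = 7.238² + 3 = 52.40 + 3 = 55.4.
Round up.

n = 56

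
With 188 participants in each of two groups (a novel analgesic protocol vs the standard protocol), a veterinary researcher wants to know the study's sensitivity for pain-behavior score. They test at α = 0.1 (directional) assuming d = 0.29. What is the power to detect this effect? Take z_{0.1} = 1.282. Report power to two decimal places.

For two equal groups, power = Φ(d·√(n/2) − z_{α}).
d·√(n/2) = 0.29 × √(188/2) = 0.29 × 9.695 = 2.812.
z_β = 2.812 − 1.282 = 1.530.
Power = Φ(1.530) = 0.937.

power ≈ 0.94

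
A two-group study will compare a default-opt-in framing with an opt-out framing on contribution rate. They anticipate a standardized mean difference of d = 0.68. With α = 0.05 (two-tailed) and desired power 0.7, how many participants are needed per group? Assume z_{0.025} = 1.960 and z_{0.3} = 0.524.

n = 27 per group

For two independent groups with equal n: n = 2·((z_{α/2} + z_β) / d)².
z_{α/2} + z_β = 1.960 + 0.524 = 2.484.
n = 2 × (2.484 / 0.68)² = 2 × 3.653² = 2 × 13.34 = 26.7.
Round up to the next whole participant.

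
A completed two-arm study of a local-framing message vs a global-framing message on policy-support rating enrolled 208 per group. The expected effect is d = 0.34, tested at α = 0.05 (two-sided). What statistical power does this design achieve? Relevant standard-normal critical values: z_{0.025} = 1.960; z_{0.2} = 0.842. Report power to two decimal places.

power ≈ 0.93

For two equal groups, power = Φ(d·√(n/2) − z_{α/2}).
d·√(n/2) = 0.34 × √(208/2) = 0.34 × 10.198 = 3.467.
z_β = 3.467 − 1.960 = 1.507.
Power = Φ(1.507) = 0.934.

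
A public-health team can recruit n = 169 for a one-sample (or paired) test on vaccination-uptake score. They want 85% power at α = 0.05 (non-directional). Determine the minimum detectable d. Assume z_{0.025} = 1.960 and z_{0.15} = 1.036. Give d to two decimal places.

For a single sample (or paired design) of n = 169: d_min = (z_{α/2} + z_β)/√n.
z-sum = 1.960 + 1.036 = 2.996.
d_min = 2.996 / √169 = 2.996 / 13.000 = 0.230.

d_min ≈ 0.23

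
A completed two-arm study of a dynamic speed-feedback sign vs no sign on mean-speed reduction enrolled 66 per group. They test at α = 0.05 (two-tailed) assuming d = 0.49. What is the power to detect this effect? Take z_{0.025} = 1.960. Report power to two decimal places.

power ≈ 0.80

For two equal groups, power = Φ(d·√(n/2) − z_{α/2}).
d·√(n/2) = 0.49 × √(66/2) = 0.49 × 5.745 = 2.815.
z_β = 2.815 − 1.960 = 0.855.
Power = Φ(0.855) = 0.804.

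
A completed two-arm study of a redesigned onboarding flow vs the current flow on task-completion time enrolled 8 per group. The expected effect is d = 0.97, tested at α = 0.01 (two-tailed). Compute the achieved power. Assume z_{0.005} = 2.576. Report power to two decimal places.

For two equal groups, power = Φ(d·√(n/2) − z_{α/2}).
d·√(n/2) = 0.97 × √(8/2) = 0.97 × 2.000 = 1.940.
z_β = 1.940 − 2.576 = -0.636.
Power = Φ(-0.636) = 0.262.

power ≈ 0.26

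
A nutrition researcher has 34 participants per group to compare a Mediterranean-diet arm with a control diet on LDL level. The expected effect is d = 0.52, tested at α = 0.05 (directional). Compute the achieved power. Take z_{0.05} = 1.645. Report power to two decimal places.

For two equal groups, power = Φ(d·√(n/2) − z_{α}).
d·√(n/2) = 0.52 × √(34/2) = 0.52 × 4.123 = 2.144.
z_β = 2.144 − 1.645 = 0.499.
Power = Φ(0.499) = 0.691.

power ≈ 0.69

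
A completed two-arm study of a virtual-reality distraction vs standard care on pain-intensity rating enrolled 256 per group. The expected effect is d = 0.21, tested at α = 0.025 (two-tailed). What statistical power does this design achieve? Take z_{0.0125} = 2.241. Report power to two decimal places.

For two equal groups, power = Φ(d·√(n/2) − z_{α/2}).
d·√(n/2) = 0.21 × √(256/2) = 0.21 × 11.314 = 2.376.
z_β = 2.376 − 2.241 = 0.135.
Power = Φ(0.135) = 0.554.

power ≈ 0.55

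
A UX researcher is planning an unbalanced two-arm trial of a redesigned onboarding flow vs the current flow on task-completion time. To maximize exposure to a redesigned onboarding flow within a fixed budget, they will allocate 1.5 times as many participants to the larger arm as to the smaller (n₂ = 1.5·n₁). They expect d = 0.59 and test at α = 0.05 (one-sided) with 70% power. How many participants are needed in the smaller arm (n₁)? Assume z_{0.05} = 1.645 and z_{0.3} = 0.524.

With allocation ratio k = n₂/n₁ = 1.5, Var(x̄₁−x̄₂) = σ²(1/n₁ + 1/(k·n₁)) = σ²·(k+1)/(k·n₁).
So n₁ = (1 + 1/k)·((z_{α} + z_β)/d)² = 1.667 × (2.169/0.59)².
n₁ = 1.667 × 13.51 = 22.5.
Round up: n₁ = 23, giving n₂ = ⌈1.5 × 23⌉ = ⌈34.5⌉ = 35.

n₁ = 23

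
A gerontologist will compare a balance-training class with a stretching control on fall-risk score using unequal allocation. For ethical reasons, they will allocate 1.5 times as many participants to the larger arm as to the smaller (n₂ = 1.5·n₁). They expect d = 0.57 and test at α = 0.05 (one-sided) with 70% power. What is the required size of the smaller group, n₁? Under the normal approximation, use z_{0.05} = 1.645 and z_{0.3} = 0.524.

With allocation ratio k = n₂/n₁ = 1.5, Var(x̄₁−x̄₂) = σ²(1/n₁ + 1/(k·n₁)) = σ²·(k+1)/(k·n₁).
So n₁ = (1 + 1/k)·((z_{α} + z_β)/d)² = 1.667 × (2.169/0.57)².
n₁ = 1.667 × 14.48 = 24.1.
Round up: n₁ = 25, giving n₂ = ⌈1.5 × 25⌉ = ⌈37.5⌉ = 38.

n₁ = 25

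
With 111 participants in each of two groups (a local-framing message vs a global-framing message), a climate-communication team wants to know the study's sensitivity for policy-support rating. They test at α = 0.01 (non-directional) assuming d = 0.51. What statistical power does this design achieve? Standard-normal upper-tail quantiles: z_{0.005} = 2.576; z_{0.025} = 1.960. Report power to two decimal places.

For two equal groups, power = Φ(d·√(n/2) − z_{α/2}).
d·√(n/2) = 0.51 × √(111/2) = 0.51 × 7.450 = 3.799.
z_β = 3.799 − 2.576 = 1.223.
Power = Φ(1.223) = 0.889.

power ≈ 0.89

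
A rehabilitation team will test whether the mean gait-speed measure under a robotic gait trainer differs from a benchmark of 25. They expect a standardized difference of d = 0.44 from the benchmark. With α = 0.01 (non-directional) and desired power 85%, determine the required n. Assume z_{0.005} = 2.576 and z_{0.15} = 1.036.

For a one-sample test: n = ((z_{α/2} + z_β) / d)².
z_{α/2} + z_β = 2.576 + 1.036 = 3.612.
n = (3.612 / 0.44)² = 8.209² = 67.39.
Round up.

n = 68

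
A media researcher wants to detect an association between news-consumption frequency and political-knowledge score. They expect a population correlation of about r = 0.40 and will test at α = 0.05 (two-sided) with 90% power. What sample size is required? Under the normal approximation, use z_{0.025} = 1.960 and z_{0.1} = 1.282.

Fisher's z: C = ½·ln((1+r)/(1−r)) = ½·ln(2.3333) = 0.4236.
n = ((z_{α/2} + z_β)/C)² + 3.
(1.960 + 1.282) / 0.4236 = 3.242 / 0.4236 = 7.653.
n = 7.653² + 3 = 58.58 + 3 = 61.6.
Round up.

n = 62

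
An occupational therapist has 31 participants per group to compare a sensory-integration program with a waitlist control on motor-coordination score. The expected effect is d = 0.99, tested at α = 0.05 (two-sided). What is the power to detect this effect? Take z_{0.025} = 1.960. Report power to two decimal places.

power ≈ 0.97

For two equal groups, power = Φ(d·√(n/2) − z_{α/2}).
d·√(n/2) = 0.99 × √(31/2) = 0.99 × 3.937 = 3.898.
z_β = 3.898 − 1.960 = 1.938.
Power = Φ(1.938) = 0.974.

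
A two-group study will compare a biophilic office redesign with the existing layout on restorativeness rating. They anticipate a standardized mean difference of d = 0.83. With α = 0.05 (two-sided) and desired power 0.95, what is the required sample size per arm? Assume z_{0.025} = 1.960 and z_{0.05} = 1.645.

For two independent groups with equal n: n = 2·((z_{α/2} + z_β) / d)².
z_{α/2} + z_β = 1.960 + 1.645 = 3.605.
n = 2 × (3.605 / 0.83)² = 2 × 4.343² = 2 × 18.86 = 37.7.
Round up to the next whole participant.

n = 38 per group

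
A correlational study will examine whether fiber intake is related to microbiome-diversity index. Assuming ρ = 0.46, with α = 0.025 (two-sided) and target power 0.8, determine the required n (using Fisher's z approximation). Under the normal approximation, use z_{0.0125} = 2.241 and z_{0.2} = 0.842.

Fisher's z: C = ½·ln((1+r)/(1−r)) = ½·ln(2.7037) = 0.4973.
n = ((z_{α/2} + z_β)/C)² + 3.
(2.241 + 0.842) / 0.4973 = 3.083 / 0.4973 = 6.199.
n = 6.199² + 3 = 38.43 + 3 = 41.4.
Round up.

n = 42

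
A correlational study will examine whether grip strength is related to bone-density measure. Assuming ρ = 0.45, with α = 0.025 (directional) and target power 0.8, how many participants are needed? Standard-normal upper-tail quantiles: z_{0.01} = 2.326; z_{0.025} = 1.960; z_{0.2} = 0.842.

Fisher's z: C = ½·ln((1+r)/(1−r)) = ½·ln(2.6364) = 0.4847.
n = ((z_{α} + z_β)/C)² + 3.
(1.960 + 0.842) / 0.4847 = 2.802 / 0.4847 = 5.781.
n = 5.781² + 3 = 33.42 + 3 = 36.4.
Round up.

n = 37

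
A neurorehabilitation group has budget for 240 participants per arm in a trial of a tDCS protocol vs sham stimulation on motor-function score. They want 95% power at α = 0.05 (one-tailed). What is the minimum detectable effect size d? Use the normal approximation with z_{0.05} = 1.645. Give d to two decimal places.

For two independent groups of n = 240 each: d_min = (z_{α} + z_β)·√(2/n).
z-sum = 1.645 + 1.645 = 3.290.
d_min = 3.290 × √(2/240) = 3.290 × 0.0913 = 0.300.

d_min ≈ 0.30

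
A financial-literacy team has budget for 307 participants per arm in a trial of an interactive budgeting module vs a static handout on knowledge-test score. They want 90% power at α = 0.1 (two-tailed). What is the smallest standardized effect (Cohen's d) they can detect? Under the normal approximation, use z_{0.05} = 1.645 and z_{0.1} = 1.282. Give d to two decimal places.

For two independent groups of n = 307 each: d_min = (z_{α/2} + z_β)·√(2/n).
z-sum = 1.645 + 1.282 = 2.927.
d_min = 2.927 × √(2/307) = 2.927 × 0.0807 = 0.236.

d_min ≈ 0.24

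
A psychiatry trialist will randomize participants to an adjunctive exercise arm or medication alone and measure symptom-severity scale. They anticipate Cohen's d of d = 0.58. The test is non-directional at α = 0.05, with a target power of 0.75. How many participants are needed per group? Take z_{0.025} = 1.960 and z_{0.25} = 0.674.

n = 42 per group

For two independent groups with equal n: n = 2·((z_{α/2} + z_β) / d)².
z_{α/2} + z_β = 1.960 + 0.674 = 2.634.
n = 2 × (2.634 / 0.58)² = 2 × 4.541² = 2 × 20.62 = 41.2.
Round up to the next whole participant.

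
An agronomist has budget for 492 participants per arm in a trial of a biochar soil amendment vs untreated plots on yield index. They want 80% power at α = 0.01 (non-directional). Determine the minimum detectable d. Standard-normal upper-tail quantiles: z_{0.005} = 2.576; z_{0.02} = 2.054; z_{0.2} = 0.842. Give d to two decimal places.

d_min ≈ 0.22

For two independent groups of n = 492 each: d_min = (z_{α/2} + z_β)·√(2/n).
z-sum = 2.576 + 0.842 = 3.418.
d_min = 3.418 × √(2/492) = 3.418 × 0.0638 = 0.218.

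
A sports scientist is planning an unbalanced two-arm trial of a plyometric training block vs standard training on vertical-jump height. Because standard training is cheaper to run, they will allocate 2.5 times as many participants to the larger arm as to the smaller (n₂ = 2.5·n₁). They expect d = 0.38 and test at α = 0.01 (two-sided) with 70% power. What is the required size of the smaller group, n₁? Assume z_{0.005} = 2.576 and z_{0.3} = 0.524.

With allocation ratio k = n₂/n₁ = 2.5, Var(x̄₁−x̄₂) = σ²(1/n₁ + 1/(k·n₁)) = σ²·(k+1)/(k·n₁).
So n₁ = (1 + 1/k)·((z_{α/2} + z_β)/d)² = 1.400 × (3.100/0.38)².
n₁ = 1.400 × 66.55 = 93.2.
Round up: n₁ = 94, giving n₂ = 2.5 × 94 = 235.

n₁ = 94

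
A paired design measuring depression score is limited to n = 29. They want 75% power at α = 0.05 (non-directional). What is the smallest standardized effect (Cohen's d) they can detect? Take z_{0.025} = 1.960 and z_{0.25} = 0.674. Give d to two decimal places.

For a single sample (or paired design) of n = 29: d_min = (z_{α/2} + z_β)/√n.
z-sum = 1.960 + 0.674 = 2.634.
d_min = 2.634 / √29 = 2.634 / 5.385 = 0.489.

d_min ≈ 0.49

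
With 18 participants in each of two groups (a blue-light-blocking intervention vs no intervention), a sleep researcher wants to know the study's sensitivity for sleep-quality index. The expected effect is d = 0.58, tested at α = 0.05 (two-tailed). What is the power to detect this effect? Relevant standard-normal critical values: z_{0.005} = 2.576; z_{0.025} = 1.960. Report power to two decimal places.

For two equal groups, power = Φ(d·√(n/2) − z_{α/2}).
d·√(n/2) = 0.58 × √(18/2) = 0.58 × 3.000 = 1.740.
z_β = 1.740 − 1.960 = -0.220.
Power = Φ(-0.220) = 0.413.

power ≈ 0.41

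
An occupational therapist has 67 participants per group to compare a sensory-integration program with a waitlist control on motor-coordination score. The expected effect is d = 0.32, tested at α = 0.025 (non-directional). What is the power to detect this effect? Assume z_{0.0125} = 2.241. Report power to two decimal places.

power ≈ 0.35

For two equal groups, power = Φ(d·√(n/2) − z_{α/2}).
d·√(n/2) = 0.32 × √(67/2) = 0.32 × 5.788 = 1.852.
z_β = 1.852 − 2.241 = -0.389.
Power = Φ(-0.389) = 0.349.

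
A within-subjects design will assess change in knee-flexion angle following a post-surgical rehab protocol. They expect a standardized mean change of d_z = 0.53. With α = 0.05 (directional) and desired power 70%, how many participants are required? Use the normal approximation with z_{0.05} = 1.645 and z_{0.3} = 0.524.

For a paired (one-sample on differences) test: n = ((z_{α} + z_β) / d)².
z_{α} + z_β = 1.645 + 0.524 = 2.169.
n = (2.169 / 0.53)² = 4.092² = 16.75.
Round up.

n = 17 pairs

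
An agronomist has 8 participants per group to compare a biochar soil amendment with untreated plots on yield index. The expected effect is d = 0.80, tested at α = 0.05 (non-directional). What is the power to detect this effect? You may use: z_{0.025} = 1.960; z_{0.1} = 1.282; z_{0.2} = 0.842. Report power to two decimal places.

power ≈ 0.36

For two equal groups, power = Φ(d·√(n/2) − z_{α/2}).
d·√(n/2) = 0.80 × √(8/2) = 0.80 × 2.000 = 1.600.
z_β = 1.600 − 1.960 = -0.360.
Power = Φ(-0.360) = 0.359.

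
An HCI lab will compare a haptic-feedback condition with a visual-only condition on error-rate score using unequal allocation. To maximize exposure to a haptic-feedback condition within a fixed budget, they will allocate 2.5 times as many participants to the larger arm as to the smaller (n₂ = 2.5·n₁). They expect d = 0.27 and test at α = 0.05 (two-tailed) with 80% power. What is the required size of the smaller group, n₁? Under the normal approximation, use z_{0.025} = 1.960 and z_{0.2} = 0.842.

n₁ = 151

With allocation ratio k = n₂/n₁ = 2.5, Var(x̄₁−x̄₂) = σ²(1/n₁ + 1/(k·n₁)) = σ²·(k+1)/(k·n₁).
So n₁ = (1 + 1/k)·((z_{α/2} + z_β)/d)² = 1.400 × (2.802/0.27)².
n₁ = 1.400 × 107.70 = 150.8.
Round up: n₁ = 151, giving n₂ = ⌈2.5 × 151⌉ = ⌈377.5⌉ = 378.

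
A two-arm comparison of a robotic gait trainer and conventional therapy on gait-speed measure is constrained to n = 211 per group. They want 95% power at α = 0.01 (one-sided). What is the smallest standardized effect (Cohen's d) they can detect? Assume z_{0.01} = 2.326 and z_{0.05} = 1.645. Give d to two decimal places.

For two independent groups of n = 211 each: d_min = (z_{α} + z_β)·√(2/n).
z-sum = 2.326 + 1.645 = 3.971.
d_min = 3.971 × √(2/211) = 3.971 × 0.0974 = 0.387.

d_min ≈ 0.39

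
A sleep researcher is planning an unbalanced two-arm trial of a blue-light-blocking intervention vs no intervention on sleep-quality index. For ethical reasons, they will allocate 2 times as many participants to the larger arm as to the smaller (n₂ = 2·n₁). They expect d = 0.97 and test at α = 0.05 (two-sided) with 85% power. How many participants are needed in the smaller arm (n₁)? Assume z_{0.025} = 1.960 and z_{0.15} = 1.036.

With allocation ratio k = n₂/n₁ = 2, Var(x̄₁−x̄₂) = σ²(1/n₁ + 1/(k·n₁)) = σ²·(k+1)/(k·n₁).
So n₁ = (1 + 1/k)·((z_{α/2} + z_β)/d)² = 1.500 × (2.996/0.97)².
n₁ = 1.500 × 9.54 = 14.3.
Round up: n₁ = 15, giving n₂ = 2 × 15 = 30.

n₁ = 15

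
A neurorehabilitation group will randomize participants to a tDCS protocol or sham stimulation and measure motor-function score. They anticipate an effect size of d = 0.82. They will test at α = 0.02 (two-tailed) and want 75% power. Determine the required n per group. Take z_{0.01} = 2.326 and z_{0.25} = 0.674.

n = 27 per group

For two independent groups with equal n: n = 2·((z_{α/2} + z_β) / d)².
z_{α/2} + z_β = 2.326 + 0.674 = 3.000.
n = 2 × (3.000 / 0.82)² = 2 × 3.659² = 2 × 13.38 = 26.8.
Round up to the next whole participant.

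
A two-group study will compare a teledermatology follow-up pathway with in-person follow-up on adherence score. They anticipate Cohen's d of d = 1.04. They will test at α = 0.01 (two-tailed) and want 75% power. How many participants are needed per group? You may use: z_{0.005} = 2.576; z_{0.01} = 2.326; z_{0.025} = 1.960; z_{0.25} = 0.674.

For two independent groups with equal n: n = 2·((z_{α/2} + z_β) / d)².
z_{α/2} + z_β = 2.576 + 0.674 = 3.250.
n = 2 × (3.250 / 1.04)² = 2 × 3.125² = 2 × 9.77 = 19.5.
Round up to the next whole participant.

n = 20 per group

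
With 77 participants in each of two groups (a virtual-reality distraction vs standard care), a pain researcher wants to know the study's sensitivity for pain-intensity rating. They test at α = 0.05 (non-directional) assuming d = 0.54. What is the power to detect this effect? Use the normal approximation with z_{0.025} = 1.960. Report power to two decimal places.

power ≈ 0.92

For two equal groups, power = Φ(d·√(n/2) − z_{α/2}).
d·√(n/2) = 0.54 × √(77/2) = 0.54 × 6.205 = 3.351.
z_β = 3.351 − 1.960 = 1.391.
Power = Φ(1.391) = 0.918.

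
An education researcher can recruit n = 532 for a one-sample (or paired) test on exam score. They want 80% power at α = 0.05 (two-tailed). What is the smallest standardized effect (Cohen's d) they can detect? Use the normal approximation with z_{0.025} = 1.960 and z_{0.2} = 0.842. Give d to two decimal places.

d_min ≈ 0.12

For a single sample (or paired design) of n = 532: d_min = (z_{α/2} + z_β)/√n.
z-sum = 1.960 + 0.842 = 2.802.
d_min = 2.802 / √532 = 2.802 / 23.065 = 0.121.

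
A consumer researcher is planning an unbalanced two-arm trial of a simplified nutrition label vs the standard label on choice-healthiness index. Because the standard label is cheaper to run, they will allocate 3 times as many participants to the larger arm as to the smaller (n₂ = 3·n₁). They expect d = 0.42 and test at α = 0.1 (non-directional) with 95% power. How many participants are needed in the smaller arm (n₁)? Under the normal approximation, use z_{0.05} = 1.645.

With allocation ratio k = n₂/n₁ = 3, Var(x̄₁−x̄₂) = σ²(1/n₁ + 1/(k·n₁)) = σ²·(k+1)/(k·n₁).
So n₁ = (1 + 1/k)·((z_{α/2} + z_β)/d)² = 1.333 × (3.290/0.42)².
n₁ = 1.333 × 61.36 = 81.8.
Round up: n₁ = 82, giving n₂ = 3 × 82 = 246.

n₁ = 82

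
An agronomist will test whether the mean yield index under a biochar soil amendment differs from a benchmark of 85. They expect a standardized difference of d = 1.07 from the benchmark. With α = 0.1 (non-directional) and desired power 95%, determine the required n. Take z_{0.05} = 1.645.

n = 10

For a one-sample test: n = ((z_{α/2} + z_β) / d)².
z_{α/2} + z_β = 1.645 + 1.645 = 3.290.
n = (3.290 / 1.07)² = 3.075² = 9.45.
Round up.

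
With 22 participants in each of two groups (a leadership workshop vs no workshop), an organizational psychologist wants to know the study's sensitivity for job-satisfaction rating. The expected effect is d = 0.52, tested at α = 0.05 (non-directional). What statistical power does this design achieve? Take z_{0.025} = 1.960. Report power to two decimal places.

power ≈ 0.41

For two equal groups, power = Φ(d·√(n/2) − z_{α/2}).
d·√(n/2) = 0.52 × √(22/2) = 0.52 × 3.317 = 1.725.
z_β = 1.725 − 1.960 = -0.235.
Power = Φ(-0.235) = 0.407.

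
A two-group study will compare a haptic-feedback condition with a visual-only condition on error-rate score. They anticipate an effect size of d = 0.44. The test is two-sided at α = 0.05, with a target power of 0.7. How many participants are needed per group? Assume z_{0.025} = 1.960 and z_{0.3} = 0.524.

n = 64 per group

For two independent groups with equal n: n = 2·((z_{α/2} + z_β) / d)².
z_{α/2} + z_β = 1.960 + 0.524 = 2.484.
n = 2 × (2.484 / 0.44)² = 2 × 5.645² = 2 × 31.87 = 63.7.
Round up to the next whole participant.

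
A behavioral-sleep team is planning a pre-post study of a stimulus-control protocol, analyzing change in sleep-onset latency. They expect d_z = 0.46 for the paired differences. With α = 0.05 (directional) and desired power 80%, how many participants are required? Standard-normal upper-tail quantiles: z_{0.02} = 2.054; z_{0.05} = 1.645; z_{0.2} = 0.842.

For a paired (one-sample on differences) test: n = ((z_{α} + z_β) / d)².
z_{α} + z_β = 1.645 + 0.842 = 2.487.
n = (2.487 / 0.46)² = 5.407² = 29.23.
Round up.

n = 30 pairs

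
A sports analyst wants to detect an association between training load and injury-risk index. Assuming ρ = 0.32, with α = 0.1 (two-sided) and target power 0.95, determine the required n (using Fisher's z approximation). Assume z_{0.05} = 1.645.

n = 102

Fisher's z: C = ½·ln((1+r)/(1−r)) = ½·ln(1.9412) = 0.3316.
n = ((z_{α/2} + z_β)/C)² + 3.
(1.645 + 1.645) / 0.3316 = 3.290 / 0.3316 = 9.922.
n = 9.922² + 3 = 98.44 + 3 = 101.4.
Round up.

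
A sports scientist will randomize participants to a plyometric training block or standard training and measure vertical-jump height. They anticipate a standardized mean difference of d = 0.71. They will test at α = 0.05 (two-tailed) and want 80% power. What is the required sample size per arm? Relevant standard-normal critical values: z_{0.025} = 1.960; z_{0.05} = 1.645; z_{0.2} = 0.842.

n = 32 per group

For two independent groups with equal n: n = 2·((z_{α/2} + z_β) / d)².
z_{α/2} + z_β = 1.960 + 0.842 = 2.802.
n = 2 × (2.802 / 0.71)² = 2 × 3.946² = 2 × 15.57 = 31.1.
Round up to the next whole participant.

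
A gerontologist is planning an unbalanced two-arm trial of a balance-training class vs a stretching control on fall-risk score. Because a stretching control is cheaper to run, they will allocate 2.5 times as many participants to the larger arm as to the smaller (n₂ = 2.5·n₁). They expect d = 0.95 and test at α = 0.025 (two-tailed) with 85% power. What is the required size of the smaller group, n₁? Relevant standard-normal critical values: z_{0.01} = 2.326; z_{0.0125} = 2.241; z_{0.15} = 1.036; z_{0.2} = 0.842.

n₁ = 17

With allocation ratio k = n₂/n₁ = 2.5, Var(x̄₁−x̄₂) = σ²(1/n₁ + 1/(k·n₁)) = σ²·(k+1)/(k·n₁).
So n₁ = (1 + 1/k)·((z_{α/2} + z_β)/d)² = 1.400 × (3.277/0.95)².
n₁ = 1.400 × 11.90 = 16.7.
Round up: n₁ = 17, giving n₂ = ⌈2.5 × 17⌉ = ⌈42.5⌉ = 43.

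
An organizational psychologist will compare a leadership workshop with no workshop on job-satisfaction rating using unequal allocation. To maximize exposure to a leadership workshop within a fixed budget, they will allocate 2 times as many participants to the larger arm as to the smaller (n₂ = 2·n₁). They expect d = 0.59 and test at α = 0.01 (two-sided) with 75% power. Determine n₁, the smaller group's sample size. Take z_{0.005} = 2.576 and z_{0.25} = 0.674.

With allocation ratio k = n₂/n₁ = 2, Var(x̄₁−x̄₂) = σ²(1/n₁ + 1/(k·n₁)) = σ²·(k+1)/(k·n₁).
So n₁ = (1 + 1/k)·((z_{α/2} + z_β)/d)² = 1.500 × (3.250/0.59)².
n₁ = 1.500 × 30.34 = 45.5.
Round up: n₁ = 46, giving n₂ = 2 × 46 = 92.

n₁ = 46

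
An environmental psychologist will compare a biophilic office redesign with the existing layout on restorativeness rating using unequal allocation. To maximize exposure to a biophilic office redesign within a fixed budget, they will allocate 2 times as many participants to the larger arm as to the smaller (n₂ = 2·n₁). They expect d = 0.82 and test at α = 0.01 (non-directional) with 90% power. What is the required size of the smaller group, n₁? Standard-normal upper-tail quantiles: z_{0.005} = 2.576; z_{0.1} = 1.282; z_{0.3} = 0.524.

With allocation ratio k = n₂/n₁ = 2, Var(x̄₁−x̄₂) = σ²(1/n₁ + 1/(k·n₁)) = σ²·(k+1)/(k·n₁).
So n₁ = (1 + 1/k)·((z_{α/2} + z_β)/d)² = 1.500 × (3.858/0.82)².
n₁ = 1.500 × 22.14 = 33.2.
Round up: n₁ = 34, giving n₂ = 2 × 34 = 68.

n₁ = 34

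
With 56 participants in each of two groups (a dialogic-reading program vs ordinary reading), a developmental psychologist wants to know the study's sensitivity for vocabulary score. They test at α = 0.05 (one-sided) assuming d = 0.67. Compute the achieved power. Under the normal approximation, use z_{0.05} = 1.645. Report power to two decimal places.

power ≈ 0.97

For two equal groups, power = Φ(d·√(n/2) − z_{α}).
d·√(n/2) = 0.67 × √(56/2) = 0.67 × 5.292 = 3.545.
z_β = 3.545 − 1.645 = 1.900.
Power = Φ(1.900) = 0.971.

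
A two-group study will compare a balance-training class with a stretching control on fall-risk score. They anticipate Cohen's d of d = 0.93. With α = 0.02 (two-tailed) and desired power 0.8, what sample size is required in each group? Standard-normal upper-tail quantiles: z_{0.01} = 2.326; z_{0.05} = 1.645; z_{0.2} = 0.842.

n = 24 per group

For two independent groups with equal n: n = 2·((z_{α/2} + z_β) / d)².
z_{α/2} + z_β = 2.326 + 0.842 = 3.168.
n = 2 × (3.168 / 0.93)² = 2 × 3.406² = 2 × 11.60 = 23.2.
Round up to the next whole participant.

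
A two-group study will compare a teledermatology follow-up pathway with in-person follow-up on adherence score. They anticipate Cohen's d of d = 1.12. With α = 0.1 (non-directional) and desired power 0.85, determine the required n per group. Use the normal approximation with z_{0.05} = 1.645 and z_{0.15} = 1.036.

For two independent groups with equal n: n = 2·((z_{α/2} + z_β) / d)².
z_{α/2} + z_β = 1.645 + 1.036 = 2.681.
n = 2 × (2.681 / 1.12)² = 2 × 2.394² = 2 × 5.73 = 11.5.
Round up to the next whole participant.

n = 12 per group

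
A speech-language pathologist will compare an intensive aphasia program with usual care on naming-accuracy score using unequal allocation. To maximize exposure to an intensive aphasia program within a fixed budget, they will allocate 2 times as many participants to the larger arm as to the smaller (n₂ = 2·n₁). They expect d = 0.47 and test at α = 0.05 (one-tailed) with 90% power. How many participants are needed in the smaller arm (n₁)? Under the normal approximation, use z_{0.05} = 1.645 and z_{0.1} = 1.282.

With allocation ratio k = n₂/n₁ = 2, Var(x̄₁−x̄₂) = σ²(1/n₁ + 1/(k·n₁)) = σ²·(k+1)/(k·n₁).
So n₁ = (1 + 1/k)·((z_{α} + z_β)/d)² = 1.500 × (2.927/0.47)².
n₁ = 1.500 × 38.78 = 58.2.
Round up: n₁ = 59, giving n₂ = 2 × 59 = 118.

n₁ = 59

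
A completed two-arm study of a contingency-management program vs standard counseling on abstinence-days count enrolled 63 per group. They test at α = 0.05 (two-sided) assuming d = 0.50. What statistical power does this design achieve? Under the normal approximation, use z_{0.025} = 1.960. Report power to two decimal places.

For two equal groups, power = Φ(d·√(n/2) − z_{α/2}).
d·√(n/2) = 0.50 × √(63/2) = 0.50 × 5.612 = 2.806.
z_β = 2.806 − 1.960 = 0.846.
Power = Φ(0.846) = 0.801.

power ≈ 0.80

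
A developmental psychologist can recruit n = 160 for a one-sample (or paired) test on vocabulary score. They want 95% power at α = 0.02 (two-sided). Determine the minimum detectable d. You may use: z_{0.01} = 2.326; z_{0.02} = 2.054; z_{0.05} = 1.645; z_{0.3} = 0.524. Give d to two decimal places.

For a single sample (or paired design) of n = 160: d_min = (z_{α/2} + z_β)/√n.
z-sum = 2.326 + 1.645 = 3.971.
d_min = 3.971 / √160 = 3.971 / 12.649 = 0.314.

d_min ≈ 0.31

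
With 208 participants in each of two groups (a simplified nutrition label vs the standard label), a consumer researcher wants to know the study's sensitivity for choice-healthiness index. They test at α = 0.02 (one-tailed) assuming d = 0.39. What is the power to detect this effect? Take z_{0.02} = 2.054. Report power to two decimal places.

power ≈ 0.97

For two equal groups, power = Φ(d·√(n/2) − z_{α}).
d·√(n/2) = 0.39 × √(208/2) = 0.39 × 10.198 = 3.977.
z_β = 3.977 − 2.054 = 1.923.
Power = Φ(1.923) = 0.973.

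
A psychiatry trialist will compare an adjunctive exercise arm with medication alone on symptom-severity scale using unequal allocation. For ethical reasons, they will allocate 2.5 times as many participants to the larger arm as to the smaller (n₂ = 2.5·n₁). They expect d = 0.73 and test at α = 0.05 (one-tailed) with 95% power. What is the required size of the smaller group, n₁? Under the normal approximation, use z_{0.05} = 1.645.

n₁ = 29

With allocation ratio k = n₂/n₁ = 2.5, Var(x̄₁−x̄₂) = σ²(1/n₁ + 1/(k·n₁)) = σ²·(k+1)/(k·n₁).
So n₁ = (1 + 1/k)·((z_{α} + z_β)/d)² = 1.400 × (3.290/0.73)².
n₁ = 1.400 × 20.31 = 28.4.
Round up: n₁ = 29, giving n₂ = ⌈2.5 × 29⌉ = ⌈72.5⌉ = 73.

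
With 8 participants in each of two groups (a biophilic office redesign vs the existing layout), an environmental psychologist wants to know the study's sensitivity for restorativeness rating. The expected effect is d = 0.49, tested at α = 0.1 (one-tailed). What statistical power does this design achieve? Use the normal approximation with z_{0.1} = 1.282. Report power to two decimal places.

power ≈ 0.38

For two equal groups, power = Φ(d·√(n/2) − z_{α}).
d·√(n/2) = 0.49 × √(8/2) = 0.49 × 2.000 = 0.980.
z_β = 0.980 − 1.282 = -0.302.
Power = Φ(-0.302) = 0.381.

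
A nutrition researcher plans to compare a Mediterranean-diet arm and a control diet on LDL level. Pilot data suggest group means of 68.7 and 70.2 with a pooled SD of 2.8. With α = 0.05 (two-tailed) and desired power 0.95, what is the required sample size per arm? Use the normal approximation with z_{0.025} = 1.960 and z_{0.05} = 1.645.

n = 91 per group

Cohen's d = |M₁ − M₂| / SD_pooled = |68.7 − 70.2| / 2.8 = 1.5 / 2.8 = 0.536.
For two independent groups with equal n: n = 2·((z_{α/2} + z_β) / d)².
z_{α/2} + z_β = 1.960 + 1.645 = 3.605.
n = 2 × (3.605 / 0.536)² = 2 × 6.726² = 2 × 45.24 = 90.5.
Round up to the next whole participant.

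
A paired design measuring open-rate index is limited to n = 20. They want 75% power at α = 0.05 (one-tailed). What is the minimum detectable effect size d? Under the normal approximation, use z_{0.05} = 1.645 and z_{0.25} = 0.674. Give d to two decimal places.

For a single sample (or paired design) of n = 20: d_min = (z_{α} + z_β)/√n.
z-sum = 1.645 + 0.674 = 2.319.
d_min = 2.319 / √20 = 2.319 / 4.472 = 0.519.

d_min ≈ 0.52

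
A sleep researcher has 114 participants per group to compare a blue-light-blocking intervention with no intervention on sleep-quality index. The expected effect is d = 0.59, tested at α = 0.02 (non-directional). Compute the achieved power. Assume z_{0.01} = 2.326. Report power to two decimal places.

power ≈ 0.98

For two equal groups, power = Φ(d·√(n/2) − z_{α/2}).
d·√(n/2) = 0.59 × √(114/2) = 0.59 × 7.550 = 4.454.
z_β = 4.454 − 2.326 = 2.128.
Power = Φ(2.128) = 0.983.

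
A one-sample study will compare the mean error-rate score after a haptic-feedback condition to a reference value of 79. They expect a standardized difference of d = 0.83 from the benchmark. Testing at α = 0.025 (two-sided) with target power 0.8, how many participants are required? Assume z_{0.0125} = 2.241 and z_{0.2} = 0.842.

For a one-sample test: n = ((z_{α/2} + z_β) / d)².
z_{α/2} + z_β = 2.241 + 0.842 = 3.083.
n = (3.083 / 0.83)² = 3.714² = 13.80.
Round up.

n = 14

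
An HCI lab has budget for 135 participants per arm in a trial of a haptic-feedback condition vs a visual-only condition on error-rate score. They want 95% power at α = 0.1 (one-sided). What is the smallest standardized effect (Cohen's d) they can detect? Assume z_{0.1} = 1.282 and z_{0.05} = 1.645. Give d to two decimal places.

d_min ≈ 0.36

For two independent groups of n = 135 each: d_min = (z_{α} + z_β)·√(2/n).
z-sum = 1.282 + 1.645 = 2.927.
d_min = 2.927 × √(2/135) = 2.927 × 0.1217 = 0.356.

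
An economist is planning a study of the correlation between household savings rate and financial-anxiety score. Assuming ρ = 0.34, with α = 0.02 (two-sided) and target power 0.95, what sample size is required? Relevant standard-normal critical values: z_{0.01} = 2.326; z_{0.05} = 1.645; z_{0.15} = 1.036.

n = 129

Fisher's z: C = ½·ln((1+r)/(1−r)) = ½·ln(2.0303) = 0.3541.
n = ((z_{α/2} + z_β)/C)² + 3.
(2.326 + 1.645) / 0.3541 = 3.971 / 0.3541 = 11.214.
n = 11.214² + 3 = 125.76 + 3 = 128.8.
Round up.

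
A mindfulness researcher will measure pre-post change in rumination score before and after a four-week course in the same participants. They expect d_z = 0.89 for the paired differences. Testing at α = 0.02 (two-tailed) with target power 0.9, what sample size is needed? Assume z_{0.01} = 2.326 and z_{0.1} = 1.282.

n = 17 pairs

For a paired (one-sample on differences) test: n = ((z_{α/2} + z_β) / d)².
z_{α/2} + z_β = 2.326 + 1.282 = 3.608.
n = (3.608 / 0.89)² = 4.054² = 16.43.
Round up.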